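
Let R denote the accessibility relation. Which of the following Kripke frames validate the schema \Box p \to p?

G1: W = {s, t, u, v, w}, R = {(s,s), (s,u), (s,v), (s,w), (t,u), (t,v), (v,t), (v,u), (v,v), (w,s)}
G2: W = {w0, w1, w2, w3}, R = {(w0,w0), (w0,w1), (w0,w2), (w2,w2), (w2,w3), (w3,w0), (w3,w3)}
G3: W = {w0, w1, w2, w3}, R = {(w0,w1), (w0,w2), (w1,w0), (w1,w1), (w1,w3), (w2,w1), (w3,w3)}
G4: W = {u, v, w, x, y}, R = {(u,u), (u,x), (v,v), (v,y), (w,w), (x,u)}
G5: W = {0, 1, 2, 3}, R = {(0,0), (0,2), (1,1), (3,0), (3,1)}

The schema corresponds to reflexivity: \forall x Rxx.
G1: fails — world t does not see itself.
G2: fails — world w1 does not see itself.
G3: fails — world w0 does not see itself.
G4: fails — world x does not see itself.
G5: fails — world 2 does not see itself.

none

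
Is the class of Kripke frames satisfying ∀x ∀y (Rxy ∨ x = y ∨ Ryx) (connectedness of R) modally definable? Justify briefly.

If a class were modally definable it would be closed under disjoint unions (Goldblatt–Thomason).
Take 3 disjoint single-world reflexive frames: each is trivially connected, but their disjoint union has 3 worlds with no edge between distinct components, so it is not connected.
So the class is not modally definable.

No — not modally definable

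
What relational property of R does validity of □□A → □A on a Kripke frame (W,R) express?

This is the C4 axiom.
Its frame correspondent is density — ∀x ∀y (Rxy → ∃z (Rxz ∧ Rzy)).

density: ∀x ∀y (Rxy → ∃z (Rxz ∧ Rzy))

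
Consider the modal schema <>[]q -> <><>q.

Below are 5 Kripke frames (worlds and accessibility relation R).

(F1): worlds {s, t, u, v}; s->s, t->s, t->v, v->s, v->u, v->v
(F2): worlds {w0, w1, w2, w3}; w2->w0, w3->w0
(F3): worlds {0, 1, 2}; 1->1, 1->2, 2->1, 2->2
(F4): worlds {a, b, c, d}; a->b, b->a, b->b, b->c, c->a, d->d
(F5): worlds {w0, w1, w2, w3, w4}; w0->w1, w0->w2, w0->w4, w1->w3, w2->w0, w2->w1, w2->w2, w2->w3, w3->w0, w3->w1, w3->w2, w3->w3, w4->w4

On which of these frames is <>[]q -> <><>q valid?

(F3), (F4), (F5)

Frame correspondent (Sahlqvist): forall x forall y (xRy -> exists w (yRw & x R^2 w)) — i.e. a generalized confluence (Geach) condition.
(F1): fails — vRu but no w with uRw and vR²w.
(F2): fails — w2Rw0 but no w with w0Rw and w2R²w.
(F3): condition met.
(F4): condition met.
(F5): condition met.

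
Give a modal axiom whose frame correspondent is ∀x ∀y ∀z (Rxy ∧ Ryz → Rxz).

□r → □□r

The condition is transitivity. The 4 schema □r → □□r defines it.
Suppose □r→□□r is valid. Take Rxy, Ryz and set V(r)={w : Rxw}. Then □r at x, so □□r at x, so □r at y, so r at z, i.e. Rxz.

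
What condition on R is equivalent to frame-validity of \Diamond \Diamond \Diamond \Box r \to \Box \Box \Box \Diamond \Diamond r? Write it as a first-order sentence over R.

\forall x \forall y \forall z ((x R^3 y \wedge x R^3 z) \to \exists w (yRw \wedge z R^2 w))

This is a Sahlqvist (Geach-type) schema ◇^3□^1r → □^3◇^2r.
Minimal-valuation argument: fix x; take any y with xR^3y and any z with xR^3z. Set V(r) to the set of worlds R-reachable from y in exactly 1 step. Then □^1r holds at y, so the antecedent holds at x; validity forces ◇^2r at z, giving a w with zR^2w and yR^1w.
First-order correspondent: \forall x \forall y \forall z ((x R^3 y \wedge x R^3 z) \to \exists w (yRw \wedge z R^2 w)).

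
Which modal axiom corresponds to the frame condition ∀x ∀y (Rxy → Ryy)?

□(□p → p)

A defining formula is □(□p → p) (the T□ axiom).
Suppose □(□p→p) is valid. Take Rxy and set V(p)={w : Ryw}. Then at y, □p holds; since □(□p→p) at x, □p→p at y, so p at y, i.e. Ryy.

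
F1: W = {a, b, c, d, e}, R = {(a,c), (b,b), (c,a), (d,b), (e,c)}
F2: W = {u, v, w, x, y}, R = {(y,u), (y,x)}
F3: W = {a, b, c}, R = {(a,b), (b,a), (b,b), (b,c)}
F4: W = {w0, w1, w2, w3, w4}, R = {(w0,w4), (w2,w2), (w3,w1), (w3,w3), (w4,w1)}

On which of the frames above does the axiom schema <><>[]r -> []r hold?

F1, F2

Frame correspondent (Sahlqvist): forall x forall y forall z ((x R^2 y & xRz) -> exists w (yRw & z = w)) — i.e. a generalized confluence (Geach) condition.
F1: ✓.
F2: ✓.
F3: fails — aR²c, aRb but no w with cRw and b=w.
F4: fails — w0R²w1, w0Rw4 but no w with w1Rw and w4=w.
Valid on: F1, F2.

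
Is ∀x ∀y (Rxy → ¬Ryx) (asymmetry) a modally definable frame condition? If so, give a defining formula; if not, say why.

Any modally definable frame class is closed under surjective bounded morphisms.
The 4-cycle (worlds w0,w1,w2,w3 with w0→w1→w2→w3→w0) is asymmetric. Mapping every world to a single reflexive point • is a surjective bounded morphism, and the reflexive point is not asymmetric (R•• but asymmetry requires ¬R••).
So the class is not modally definable.

No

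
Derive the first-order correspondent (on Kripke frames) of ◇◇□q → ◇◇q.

∀x ∀y (xR²y → ∃w (yRw ∧ xR²w))

This is a Sahlqvist (Geach-type) schema ◇^2□^1q → □^0◇^2q.
Minimal-valuation argument: fix x; take any y with xR^2y and any z with xR^0z. Set V(q) to the set of worlds R-reachable from y in exactly 1 step. Then □^1q holds at y, so the antecedent holds at x; validity forces ◇^2q at z, giving a w with zR^2w and yR^1w.
First-order correspondent: ∀x ∀y (xR²y → ∃w (yRw ∧ xR²w)).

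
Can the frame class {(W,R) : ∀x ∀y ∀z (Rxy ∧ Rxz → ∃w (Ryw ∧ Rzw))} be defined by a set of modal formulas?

Yes — defined by ◇□r → □◇r

The condition is convergence. A defining modal formula is ◇□r → □◇r.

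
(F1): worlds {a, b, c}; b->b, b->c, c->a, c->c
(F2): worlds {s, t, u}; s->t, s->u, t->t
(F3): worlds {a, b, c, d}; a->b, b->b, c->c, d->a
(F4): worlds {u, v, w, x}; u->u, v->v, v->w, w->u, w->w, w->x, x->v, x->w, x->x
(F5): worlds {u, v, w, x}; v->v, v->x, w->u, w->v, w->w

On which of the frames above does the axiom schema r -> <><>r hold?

This is the axiom for a generalized confluence (Geach) condition; its first-order frame correspondent is forall x exists w (x = w & x R^2 w).
(F1): fails — at a but no w with a=w and aR²w.
(F2): fails — at s but no w with s=w and sR²w.
(F3): fails — at a but no w with a=w and aR²w.
(F4): holds.
(F5): fails — at u but no t with u=t and uR²t.
Valid on: (F4).

(F4)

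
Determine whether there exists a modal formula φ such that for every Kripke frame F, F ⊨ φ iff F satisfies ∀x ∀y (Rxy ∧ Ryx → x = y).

Modal frame validity is preserved under surjective bounded morphisms.
The 6-cycle (worlds a,b,c,d,e,f with a→b→c→d→e→f→a) is antisymmetric. Sending even-indexed worlds to a and odd-indexed worlds to b is a surjective bounded morphism onto the two-world frame with a↔b, which is not antisymmetric.
So the class is not modally definable.

No — not modally definable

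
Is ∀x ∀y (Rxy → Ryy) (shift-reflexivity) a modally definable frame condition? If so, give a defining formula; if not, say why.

Yes, by □(□p → p)

This is a Sahlqvist condition; the T□ axiom □(□p → p) defines it.
Suppose □(□p→p) is valid. Take Rxy and set V(p)={w : Ryw}. Then at y, □p holds; since □(□p→p) at x, □p→p at y, so p at y, i.e. Ryy.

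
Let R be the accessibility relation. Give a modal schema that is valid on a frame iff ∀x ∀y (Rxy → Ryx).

A defining formula is q → □◇q (the B axiom).

q → □◇q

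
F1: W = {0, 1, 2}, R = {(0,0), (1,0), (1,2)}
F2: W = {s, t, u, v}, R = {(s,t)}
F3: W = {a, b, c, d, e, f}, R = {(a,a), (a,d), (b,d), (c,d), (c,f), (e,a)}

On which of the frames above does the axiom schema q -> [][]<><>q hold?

F2

Frame correspondent (Sahlqvist): forall x forall z (x R^2 z -> exists w (x = w & z R^2 w)) — i.e. a generalized confluence (Geach) condition.
F1: fails — 1R²0 but no w with 1=w and 0R²w.
F2: ✓.
F3: fails — aR²d but no w with a=w and dR²w.
Valid on: F2.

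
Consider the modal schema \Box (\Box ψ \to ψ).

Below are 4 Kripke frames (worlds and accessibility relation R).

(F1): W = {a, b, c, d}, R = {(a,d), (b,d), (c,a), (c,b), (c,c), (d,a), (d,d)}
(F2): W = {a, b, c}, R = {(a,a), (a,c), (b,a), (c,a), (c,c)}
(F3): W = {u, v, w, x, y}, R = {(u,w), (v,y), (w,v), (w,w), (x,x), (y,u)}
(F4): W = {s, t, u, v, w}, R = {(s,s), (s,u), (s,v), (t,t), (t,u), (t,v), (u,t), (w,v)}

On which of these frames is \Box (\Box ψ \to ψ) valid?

(F2)

Frame correspondent (Sahlqvist): \forall x \forall y (Rxy \to Ryy) — i.e. shift-reflexivity.
(F1): fails — Rcb but not Rbb.
(F2): condition met.
(F3): fails — Rvy but not Ryy.
(F4): fails — Rtv but not Rvv.
Valid on: (F2).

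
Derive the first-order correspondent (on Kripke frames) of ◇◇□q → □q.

∀x ∀y ∀z ((xR²y ∧ xRz) → ∃w (yRw ∧ z = w))

This is a Sahlqvist (Geach-type) schema ◇^2□^1q → □^1◇^0q.
Minimal-valuation argument: fix x; take any y with xR^2y and any z with xR^1z. Set V(q) to the set of worlds R-reachable from y in exactly 1 step. Then □^1q holds at y, so the antecedent holds at x; validity forces ◇^0q at z, giving a w with zR^0w and yR^1w.
First-order correspondent: ∀x ∀y ∀z ((xR²y ∧ xRz) → ∃w (yRw ∧ z = w)).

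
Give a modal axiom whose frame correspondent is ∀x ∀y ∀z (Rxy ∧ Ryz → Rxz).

A defining formula is □q → □□q (the 4 axiom).
Suppose □q→□□q is valid. Take Rxy, Ryz and set V(q)={w : Rxw}. Then □q at x, so □□q at x, so □q at y, so q at z, i.e. Rxz.

□q → □□q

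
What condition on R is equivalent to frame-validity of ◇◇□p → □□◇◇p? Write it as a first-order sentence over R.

This is a Sahlqvist (Geach-type) schema ◇^2□^1p → □^2◇^2p.
Minimal-valuation argument: fix x; take any y with xR^2y and any z with xR^2z. Set V(p) to the set of worlds R-reachable from y in exactly 1 step. Then □^1p holds at y, so the antecedent holds at x; validity forces ◇^2p at z, giving a w with zR^2w and yR^1w.
First-order correspondent: ∀x ∀y ∀z ((xR²y ∧ xR²z) → ∃w (yRw ∧ zR²w)).

∀x ∀y ∀z ((xR²y ∧ xR²z) → ∃w (yRw ∧ zR²w))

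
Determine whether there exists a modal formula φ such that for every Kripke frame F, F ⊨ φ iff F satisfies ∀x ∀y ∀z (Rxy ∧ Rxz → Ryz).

Yes, by ◇q → □◇q

Yes: it is the Euclidean property, defined by the 5 schema ◇q → □◇q.
Suppose ◇q→□◇q is valid. Take Rxy, Rxz and set V(q)={y}. Then ◇q at x, so □◇q at x, so ◇q at z, so some w with Rzw has q; w=y, i.e. Rzy. By symmetry of the argument, Ryz.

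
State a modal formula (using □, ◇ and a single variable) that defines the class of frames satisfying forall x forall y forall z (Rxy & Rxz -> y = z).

The condition is partial functionality. The CD schema ◇q → □q defines it.

◇q → □q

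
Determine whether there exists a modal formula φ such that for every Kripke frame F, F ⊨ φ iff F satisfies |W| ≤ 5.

Modal frame validity is preserved under disjoint unions.
Any modal formula valid on each of 6 disjoint one-world frames is valid on their disjoint union (validity is preserved under disjoint unions). Each one-world frame has |W|=1≤5, but the union has |W|=6.
So no modal formula (or set of formulas) defines exactly the |W|≤5 frames.

No — not modally definable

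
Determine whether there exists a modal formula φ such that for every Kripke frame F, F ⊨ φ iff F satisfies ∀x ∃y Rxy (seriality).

Definable; □p → ◇p defines it

This is a Sahlqvist condition; the D axiom □p → ◇p defines it.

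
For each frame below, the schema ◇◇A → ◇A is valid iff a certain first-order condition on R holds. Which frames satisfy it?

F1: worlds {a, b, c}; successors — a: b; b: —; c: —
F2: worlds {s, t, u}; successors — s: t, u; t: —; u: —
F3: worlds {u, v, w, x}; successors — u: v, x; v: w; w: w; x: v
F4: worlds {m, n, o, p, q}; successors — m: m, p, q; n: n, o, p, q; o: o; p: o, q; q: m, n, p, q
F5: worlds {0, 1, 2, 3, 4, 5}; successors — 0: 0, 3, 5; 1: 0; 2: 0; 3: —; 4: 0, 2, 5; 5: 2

F1, F2

Frame correspondent (Sahlqvist): ∀x ∀y ∀z (Rxy ∧ Ryz → Rxz) — i.e. transitivity.
F1: holds.
F2: holds.
F3: fails — Ruv and Rvw but not Ruw.
F4: fails — Rqp and Rpo but not Rqo.
F5: fails — R10 and R03 but not R13.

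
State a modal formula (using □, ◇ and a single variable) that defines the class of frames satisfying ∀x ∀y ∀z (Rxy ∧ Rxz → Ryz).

The condition is the Euclidean property. The 5 schema ◇q → □◇q defines it.
Suppose ◇q→□◇q is valid. Take Rxy, Rxz and set V(q)={y}. Then ◇q at x, so □◇q at x, so ◇q at z, so some w with Rzw has q; w=y, i.e. Rzy. By symmetry of the argument, Ryz.

◇q → □◇q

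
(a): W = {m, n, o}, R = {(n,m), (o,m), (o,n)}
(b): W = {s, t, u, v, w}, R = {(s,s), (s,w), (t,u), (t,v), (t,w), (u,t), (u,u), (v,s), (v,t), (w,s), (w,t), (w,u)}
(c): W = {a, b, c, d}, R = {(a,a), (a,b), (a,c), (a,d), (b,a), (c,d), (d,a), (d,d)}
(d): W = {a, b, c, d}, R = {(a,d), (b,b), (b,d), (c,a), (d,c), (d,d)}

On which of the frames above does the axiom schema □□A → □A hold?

This is the axiom for density; its first-order frame correspondent is ∀x ∀y (Rxy → ∃z (Rxz ∧ Rzy)).
(a): fails — Rnm but no z with Rnz and Rzm.
(b): fails — Rtv but no z with Rtz and Rzv.
(c): ✓.
(d): fails — Rca but no z with Rcz and Rza.

(c)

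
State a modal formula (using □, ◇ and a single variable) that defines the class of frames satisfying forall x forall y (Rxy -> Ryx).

p → □◇p

The condition is symmetry. The B schema p → □◇p defines it.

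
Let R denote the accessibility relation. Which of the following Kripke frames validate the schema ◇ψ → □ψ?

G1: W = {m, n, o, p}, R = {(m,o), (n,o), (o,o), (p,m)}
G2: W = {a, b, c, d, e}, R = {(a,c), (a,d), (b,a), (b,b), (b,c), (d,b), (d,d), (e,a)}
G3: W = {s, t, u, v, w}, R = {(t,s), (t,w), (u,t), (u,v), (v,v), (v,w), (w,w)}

Frame correspondent (Sahlqvist): ∀x ∀y ∀z (Rxy ∧ Rxz → y = z) — i.e. partial functionality.
G1: satisfies the condition.
G2: fails — a sees both c and d.
G3: fails — t sees both s and w.

G1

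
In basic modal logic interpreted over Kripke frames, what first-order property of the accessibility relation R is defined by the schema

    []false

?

emptiness of R

□⊥ is valid iff no world has any successor (otherwise □⊥ fails at any world with one).
Conversely, on a frame with emptiness of R the schema holds at every world under every valuation.
Frame condition: forall x forall y ~Rxy.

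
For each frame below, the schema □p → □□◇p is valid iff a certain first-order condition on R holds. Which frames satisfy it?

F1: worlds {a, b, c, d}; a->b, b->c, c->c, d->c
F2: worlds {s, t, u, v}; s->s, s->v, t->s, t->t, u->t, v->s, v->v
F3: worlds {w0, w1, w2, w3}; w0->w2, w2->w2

F3

The schema corresponds to a generalized confluence (Geach) condition: ∀x ∀z (xR²z → ∃w (xRw ∧ zRw)).
F1: fails — aR²c but no w with aRw and cRw.
F2: fails — uR²s but no w with uRw and sRw.
F3: holds.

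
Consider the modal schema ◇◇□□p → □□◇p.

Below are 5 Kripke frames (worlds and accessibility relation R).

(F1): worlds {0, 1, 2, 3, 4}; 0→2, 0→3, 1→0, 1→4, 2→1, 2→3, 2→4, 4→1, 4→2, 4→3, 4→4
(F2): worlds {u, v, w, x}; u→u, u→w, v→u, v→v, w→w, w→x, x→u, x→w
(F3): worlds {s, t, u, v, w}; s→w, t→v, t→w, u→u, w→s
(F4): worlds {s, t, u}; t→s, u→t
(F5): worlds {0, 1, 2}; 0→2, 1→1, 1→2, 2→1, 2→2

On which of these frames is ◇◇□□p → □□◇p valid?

Frame correspondent (Sahlqvist): ∀x ∀y ∀z ((xR²y ∧ xR²z) → ∃w (yR²w ∧ zRw)) — i.e. a generalized confluence (Geach) condition.
(F1): fails — 0R²1, 0R²3 but no w with 1R²w and 3Rw.
(F2): ✓.
(F3): fails — sR²s, sR²s but no w* with sR²w* and sRw*.
(F4): fails — uR²s, uR²s but no w with sR²w and sRw.
(F5): ✓.

(F2), (F5)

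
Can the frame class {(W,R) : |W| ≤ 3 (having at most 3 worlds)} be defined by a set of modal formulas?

Not definable by any modal formula

Any modally definable frame class is closed under disjoint unions.
Any modal formula valid on each of 4 disjoint one-world frames is valid on their disjoint union (validity is preserved under disjoint unions). Each one-world frame has |W|=1≤3, but the union has |W|=4.
Hence having at most 3 worlds is not modally definable.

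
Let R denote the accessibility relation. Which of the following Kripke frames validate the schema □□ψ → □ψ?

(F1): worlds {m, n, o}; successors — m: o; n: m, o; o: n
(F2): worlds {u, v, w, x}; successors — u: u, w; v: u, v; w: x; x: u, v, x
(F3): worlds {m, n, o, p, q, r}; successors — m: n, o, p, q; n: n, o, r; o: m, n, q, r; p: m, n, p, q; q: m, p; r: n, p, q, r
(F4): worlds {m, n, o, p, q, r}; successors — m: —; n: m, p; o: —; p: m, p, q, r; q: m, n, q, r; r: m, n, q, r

Frame correspondent (Sahlqvist): ∀x ∀y (Rxy → ∃z (Rxz ∧ Rzy)) — i.e. density.
(F1): fails — Rnm but no z with Rnz and Rzm.
(F2): condition met.
(F3): condition met.
(F4): condition met.

(F2), (F3), (F4)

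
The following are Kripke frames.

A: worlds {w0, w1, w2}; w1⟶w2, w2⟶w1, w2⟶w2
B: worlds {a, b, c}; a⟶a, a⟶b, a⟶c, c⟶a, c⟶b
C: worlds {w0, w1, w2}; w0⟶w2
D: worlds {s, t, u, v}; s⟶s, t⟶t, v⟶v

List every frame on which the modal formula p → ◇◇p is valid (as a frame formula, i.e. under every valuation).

This is the axiom for a generalized confluence (Geach) condition; its first-order frame correspondent is ∀x ∃w (x = w ∧ xR²w).
A: fails — at w0 but no w with w0=w and w0R²w.
B: fails — at b but no w with b=w and bR²w.
C: fails — at w0 but no w with w0=w and w0R²w.
D: fails — at u but no w with u=w and uR²w.
Valid on no frame.

none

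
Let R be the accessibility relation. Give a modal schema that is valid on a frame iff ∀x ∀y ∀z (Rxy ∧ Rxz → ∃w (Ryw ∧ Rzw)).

This is convergence; the standard corresponding axiom is .2: ◇□p → □◇p.
Suppose ◇□p→□◇p is valid. Take Rxy, Rxz and set V(p)={w : Ryw}. Then □p at y so ◇□p at x, so □◇p at x, so ◇p at z, giving w with Rzw and Ryw.

◇□p → □◇p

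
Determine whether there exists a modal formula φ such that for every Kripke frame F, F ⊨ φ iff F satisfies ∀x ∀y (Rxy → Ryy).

Definable; □(□p → p) defines it

The condition is shift-reflexivity. A defining modal formula is □(□p → p).
Suppose □(□p→p) is valid. Take Rxy and set V(p)={w : Ryw}. Then at y, □p holds; since □(□p→p) at x, □p→p at y, so p at y, i.e. Ryy.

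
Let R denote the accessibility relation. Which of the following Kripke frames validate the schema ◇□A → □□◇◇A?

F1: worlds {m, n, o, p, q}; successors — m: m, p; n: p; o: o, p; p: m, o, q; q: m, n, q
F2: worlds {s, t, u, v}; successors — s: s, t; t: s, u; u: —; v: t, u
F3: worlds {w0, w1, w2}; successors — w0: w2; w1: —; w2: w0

F3

The schema corresponds to a generalized confluence (Geach) condition: ∀x ∀y ∀z ((xRy ∧ xR²z) → ∃w (yRw ∧ zR²w)).
F1: fails — qRn, qR²n but no w with nRw and nR²w.
F2: fails — sRs, sR²u but no w with sRw and uR²w.
F3: satisfies the condition.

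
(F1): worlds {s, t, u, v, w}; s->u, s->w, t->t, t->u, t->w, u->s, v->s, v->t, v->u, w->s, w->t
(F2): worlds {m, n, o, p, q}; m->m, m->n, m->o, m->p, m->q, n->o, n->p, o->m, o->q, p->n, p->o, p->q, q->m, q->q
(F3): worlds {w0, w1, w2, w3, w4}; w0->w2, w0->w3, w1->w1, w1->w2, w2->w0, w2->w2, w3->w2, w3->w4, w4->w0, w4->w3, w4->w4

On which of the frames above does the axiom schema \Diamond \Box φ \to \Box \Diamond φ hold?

(F3)

This is the axiom for convergence; its first-order frame correspondent is \forall x \forall y \forall z (Rxy \wedge Rxz \to \exists w (Ryw \wedge Rzw)).
(F1): fails — Rtt and Rtu but t and u have no common successor.
(F2): fails — Rmo and Rmn but o and n have no common successor.
(F3): holds.
Valid on: (F3).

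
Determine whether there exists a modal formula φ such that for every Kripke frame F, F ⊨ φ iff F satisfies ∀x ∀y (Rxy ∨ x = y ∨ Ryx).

No — not modally definable

If a class were modally definable it would be closed under disjoint unions (Goldblatt–Thomason).
Take 2 disjoint single-world reflexive frames: each is trivially connected, but their disjoint union has 2 worlds with no edge between distinct components, so it is not connected.
Hence connectedness of R is not modally definable.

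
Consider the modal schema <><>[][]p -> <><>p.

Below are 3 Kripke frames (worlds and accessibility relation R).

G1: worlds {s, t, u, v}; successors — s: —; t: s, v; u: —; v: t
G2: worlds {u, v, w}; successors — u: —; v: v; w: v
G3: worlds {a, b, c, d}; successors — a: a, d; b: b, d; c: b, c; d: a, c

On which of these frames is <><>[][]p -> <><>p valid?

G2, G3

Frame correspondent (Sahlqvist): forall x forall y (x R^2 y -> exists w (y R^2 w & x R^2 w)) — i.e. a generalized confluence (Geach) condition.
G1: fails — vR²s but no w with sR²w and vR²w.
G2: ✓.
G3: ✓.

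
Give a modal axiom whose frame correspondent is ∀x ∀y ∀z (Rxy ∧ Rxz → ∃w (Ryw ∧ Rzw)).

◇□q → □◇q

The condition is convergence. The .2 schema ◇□q → □◇q defines it.
Suppose ◇□q→□◇q is valid. Take Rxy, Rxz and set V(q)={w : Ryw}. Then □q at y so ◇□q at x, so □◇q at x, so ◇q at z, giving w with Rzw and Ryw.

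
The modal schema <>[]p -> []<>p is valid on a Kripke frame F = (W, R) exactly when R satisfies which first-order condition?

Suppose ◇□p→□◇p is valid. Take Rxy, Rxz and set V(p)={w : Ryw}. Then □p at y so ◇□p at x, so □◇p at x, so ◇p at z, giving w with Rzw and Ryw.
Conversely, any frame satisfying forall x forall y forall z (Rxy & Rxz -> exists w (Ryw & Rzw)) validates the schema.
Frame condition: forall x forall y forall z (Rxy & Rxz -> exists w (Ryw & Rzw)).

Convergence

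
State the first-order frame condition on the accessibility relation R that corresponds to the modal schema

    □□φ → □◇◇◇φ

This is a Sahlqvist (Geach-type) schema ◇^0□^2φ → □^1◇^3φ.
Minimal-valuation argument: fix x; take any y with xR^0y and any z with xR^1z. Set V(φ) to the set of worlds R-reachable from y in exactly 2 steps. Then □^2φ holds at y, so the antecedent holds at x; validity forces ◇^3φ at z, giving a w with zR^3w and yR^2w.
First-order correspondent: ∀x ∀z (xRz → ∃w (xR²w ∧ zR³w)).

∀x ∀z (xRz → ∃w (xR²w ∧ zR³w))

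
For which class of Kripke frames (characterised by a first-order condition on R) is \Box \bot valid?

emptiness of R

□⊥ is valid iff no world has any successor (otherwise □⊥ fails at any world with one).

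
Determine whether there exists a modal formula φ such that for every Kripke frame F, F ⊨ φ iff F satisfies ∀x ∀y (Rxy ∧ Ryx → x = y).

No — not modally definable

Any modally definable frame class is closed under surjective bounded morphisms.
The 8-cycle (worlds a,b,c,d,e,f,g,h with a→b→c→d→e→f→g→h→a) is antisymmetric. Sending even-indexed worlds to • and odd-indexed worlds to ∘ is a surjective bounded morphism onto the two-world frame with •↔∘, which is not antisymmetric.
Hence antisymmetry is not modally definable.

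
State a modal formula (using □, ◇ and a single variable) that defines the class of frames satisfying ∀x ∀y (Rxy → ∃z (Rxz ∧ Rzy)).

A defining formula is □□q → □q (the C4 axiom).
Suppose □□q→□q is valid. Take Rxy and set V(q)={w : xR²w}. Then □□q at x, so □q at x, so q at y, i.e. ∃z(Rxz∧Rzy).

□□q → □q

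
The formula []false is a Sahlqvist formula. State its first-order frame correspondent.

□⊥ is valid iff no world has any successor (otherwise □⊥ fails at any world with one).

Emptiness of R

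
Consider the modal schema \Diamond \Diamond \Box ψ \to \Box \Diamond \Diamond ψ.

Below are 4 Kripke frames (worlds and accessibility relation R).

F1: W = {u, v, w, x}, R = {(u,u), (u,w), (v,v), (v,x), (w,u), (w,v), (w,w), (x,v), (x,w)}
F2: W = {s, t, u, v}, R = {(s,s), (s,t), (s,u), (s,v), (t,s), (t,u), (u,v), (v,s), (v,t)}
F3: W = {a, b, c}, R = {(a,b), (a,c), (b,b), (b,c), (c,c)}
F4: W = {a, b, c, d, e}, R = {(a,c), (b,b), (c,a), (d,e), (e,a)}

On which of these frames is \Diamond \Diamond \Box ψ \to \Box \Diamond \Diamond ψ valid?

This is the axiom for a generalized confluence (Geach) condition; its first-order frame correspondent is \forall x \forall y \forall z ((x R^2 y \wedge xRz) \to \exists w (yRw \wedge z R^2 w)).
F1: satisfies the condition.
F2: fails — sR²u, sRu but no w with uRw and uR²w.
F3: satisfies the condition.
F4: satisfies the condition.
Valid on: F1, F3, F4.

F1, F3, F4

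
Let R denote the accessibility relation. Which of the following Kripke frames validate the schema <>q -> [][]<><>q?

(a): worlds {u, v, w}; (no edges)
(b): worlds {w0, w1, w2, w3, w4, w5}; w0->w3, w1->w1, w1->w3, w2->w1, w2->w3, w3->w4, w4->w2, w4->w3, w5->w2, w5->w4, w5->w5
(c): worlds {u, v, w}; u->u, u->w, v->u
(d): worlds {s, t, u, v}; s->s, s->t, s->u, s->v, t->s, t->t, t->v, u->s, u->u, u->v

This is the axiom for a generalized confluence (Geach) condition; its first-order frame correspondent is forall x forall y forall z ((xRy & x R^2 z) -> exists w (y = w & z R^2 w)).
(a): ✓.
(b): fails — w1Rw1, w1R²w3 but no w with w1=w and w3R²w.
(c): fails — uRu, uR²w but no t with u=t and wR²t.
(d): fails — sRs, sR²v but no w with s=w and vR²w.

(a)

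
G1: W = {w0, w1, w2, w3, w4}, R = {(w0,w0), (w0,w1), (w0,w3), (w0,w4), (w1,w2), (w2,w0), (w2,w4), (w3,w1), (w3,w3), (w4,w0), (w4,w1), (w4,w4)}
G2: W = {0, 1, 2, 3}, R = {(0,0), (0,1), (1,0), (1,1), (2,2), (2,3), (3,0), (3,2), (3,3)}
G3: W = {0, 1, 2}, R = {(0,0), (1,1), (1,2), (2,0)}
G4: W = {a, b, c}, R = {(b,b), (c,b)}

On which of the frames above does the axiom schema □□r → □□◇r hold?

G2, G3, G4

This is the axiom for a generalized confluence (Geach) condition; its first-order frame correspondent is ∀x ∀z (xR²z → ∃w (xR²w ∧ zRw)).
G1: fails — w2R²w1 but no w with w2R²w and w1Rw.
G2: condition met.
G3: condition met.
G4: condition met.
Valid on: G2, G3, G4.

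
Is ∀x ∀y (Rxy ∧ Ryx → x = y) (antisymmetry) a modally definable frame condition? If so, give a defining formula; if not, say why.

If a class were modally definable it would be closed under surjective bounded morphisms (Goldblatt–Thomason).
The 4-cycle (worlds w0,w1,w2,w3 with w0→w1→w2→w3→w0) is antisymmetric. Sending even-indexed worlds to a and odd-indexed worlds to b is a surjective bounded morphism onto the two-world frame with a↔b, which is not antisymmetric.
So no modal formula (or set of formulas) defines exactly the antisymmetric frames.

No — not modally definable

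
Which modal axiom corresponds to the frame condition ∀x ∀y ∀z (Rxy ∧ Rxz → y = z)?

◇s → □s

A defining formula is ◇s → □s (the CD axiom).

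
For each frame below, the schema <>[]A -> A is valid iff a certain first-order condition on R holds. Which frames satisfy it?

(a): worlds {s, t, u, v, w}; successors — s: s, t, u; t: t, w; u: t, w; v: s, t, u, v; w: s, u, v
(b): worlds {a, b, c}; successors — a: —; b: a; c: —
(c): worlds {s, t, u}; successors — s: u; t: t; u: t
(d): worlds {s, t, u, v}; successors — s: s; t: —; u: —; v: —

The schema corresponds to symmetry: forall x forall y (Rxy -> Ryx).
(a): fails — Rut but not Rtu.
(b): fails — Rba but not Rab.
(c): fails — Rsu but not Rus.
(d): condition met.

(d)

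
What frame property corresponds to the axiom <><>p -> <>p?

transitivity: forall x forall y forall z (Rxy & Ryz -> Rxz)

Equivalently (dual form): □p → □□p.
Suppose □p→□□p is valid. Take Rxy, Ryz and set V(p)={w : Rxw}. Then □p at x, so □□p at x, so □p at y, so p at z, i.e. Rxz.
Conversely, any frame satisfying forall x forall y forall z (Rxy & Ryz -> Rxz) validates the schema.
Frame condition: forall x forall y forall z (Rxy & Ryz -> Rxz).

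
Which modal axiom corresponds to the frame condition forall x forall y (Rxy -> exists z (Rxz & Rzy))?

The condition is density. The C4 schema □□s → □s defines it.
Suppose □□s→□s is valid. Take Rxy and set V(s)={w : xR²w}. Then □□s at x, so □s at x, so s at y, i.e. ∃z(Rxz∧Rzy).

□□s → □s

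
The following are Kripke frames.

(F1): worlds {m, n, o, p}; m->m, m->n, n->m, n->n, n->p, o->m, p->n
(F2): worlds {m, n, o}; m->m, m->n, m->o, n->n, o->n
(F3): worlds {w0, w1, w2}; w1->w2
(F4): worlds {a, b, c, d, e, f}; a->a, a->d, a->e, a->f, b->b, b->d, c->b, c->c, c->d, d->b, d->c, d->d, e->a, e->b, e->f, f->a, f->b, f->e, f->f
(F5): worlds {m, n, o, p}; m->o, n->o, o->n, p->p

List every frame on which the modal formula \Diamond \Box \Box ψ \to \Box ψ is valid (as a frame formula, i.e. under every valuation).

(F1), (F5)

This is the axiom for a generalized confluence (Geach) condition; its first-order frame correspondent is \forall x \forall y \forall z ((xRy \wedge xRz) \to \exists w (y R^2 w \wedge z = w)).
(F1): condition met.
(F2): fails — mRn, mRm but no w with nR²w and m=w.
(F3): fails — w1Rw2, w1Rw2 but no w with w2R²w and w2=w.
(F4): fails — aRd, aRa but no w with dR²w and a=w.
(F5): condition met.
Valid on: (F1), (F5).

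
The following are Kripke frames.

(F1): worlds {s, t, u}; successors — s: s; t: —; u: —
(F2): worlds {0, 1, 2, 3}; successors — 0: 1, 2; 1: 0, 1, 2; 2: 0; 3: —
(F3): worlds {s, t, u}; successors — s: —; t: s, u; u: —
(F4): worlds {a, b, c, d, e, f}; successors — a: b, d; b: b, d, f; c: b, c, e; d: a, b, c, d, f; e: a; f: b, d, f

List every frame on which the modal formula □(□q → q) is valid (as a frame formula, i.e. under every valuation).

The schema corresponds to shift-reflexivity: ∀x ∀y (Rxy → Ryy).
(F1): condition met.
(F2): fails — R10 but not R00.
(F3): fails — Rtu but not Ruu.
(F4): fails — Rea but not Raa.
Valid on: (F1).

(F1)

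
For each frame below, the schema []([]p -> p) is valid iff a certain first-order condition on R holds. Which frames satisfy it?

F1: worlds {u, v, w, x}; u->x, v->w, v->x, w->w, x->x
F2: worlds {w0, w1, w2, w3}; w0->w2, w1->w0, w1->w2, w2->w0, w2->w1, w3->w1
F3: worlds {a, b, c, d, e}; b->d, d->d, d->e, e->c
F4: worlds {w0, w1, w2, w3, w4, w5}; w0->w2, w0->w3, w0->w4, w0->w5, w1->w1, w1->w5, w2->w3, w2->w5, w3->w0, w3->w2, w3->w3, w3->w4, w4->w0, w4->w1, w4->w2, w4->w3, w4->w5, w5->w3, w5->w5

The schema corresponds to shift-reflexivity: forall x forall y (Rxy -> Ryy).
F1: ✓.
F2: fails — Rw1w2 but not Rw2w2.
F3: fails — Rde but not Ree.
F4: fails — Rw4w0 but not Rw0w0.
Valid on: F1.

F1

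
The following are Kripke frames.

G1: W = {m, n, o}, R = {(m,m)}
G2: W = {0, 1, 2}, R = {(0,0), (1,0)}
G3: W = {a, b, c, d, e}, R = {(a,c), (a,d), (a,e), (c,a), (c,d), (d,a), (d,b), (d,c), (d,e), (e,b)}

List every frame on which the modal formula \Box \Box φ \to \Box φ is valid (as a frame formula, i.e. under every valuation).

The schema corresponds to density: \forall x \forall y (Rxy \to \exists z (Rxz \wedge Rzy)).
G1: ✓.
G2: ✓.
G3: fails — Reb but no z with Rez and Rzb.

G1, G2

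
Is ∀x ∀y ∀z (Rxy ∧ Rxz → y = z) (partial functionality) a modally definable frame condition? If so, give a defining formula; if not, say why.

Yes: it is partial functionality, defined by the CD schema ◇p → □p.
Suppose ◇p→□p is valid. Take Rxy, Rxz and set V(p)={y}. Then ◇p at x, so □p at x, so p at z, i.e. z=y.

Yes — defined by ◇p → □p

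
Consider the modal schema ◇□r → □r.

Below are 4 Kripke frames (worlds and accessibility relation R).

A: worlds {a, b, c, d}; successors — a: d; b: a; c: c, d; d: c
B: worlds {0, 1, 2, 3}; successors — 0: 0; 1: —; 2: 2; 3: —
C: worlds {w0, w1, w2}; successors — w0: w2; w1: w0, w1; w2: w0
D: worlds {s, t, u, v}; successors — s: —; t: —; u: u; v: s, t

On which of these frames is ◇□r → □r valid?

B

Frame correspondent (Sahlqvist): ∀x ∀y ∀z (Rxy ∧ Rxz → Ryz) — i.e. the Euclidean property.
A: fails — Rad and Rad but not Rdd.
B: holds.
C: fails — Rw0w2 and Rw0w2 but not Rw2w2.
D: fails — Rvt and Rvt but not Rtt.
Valid on: B.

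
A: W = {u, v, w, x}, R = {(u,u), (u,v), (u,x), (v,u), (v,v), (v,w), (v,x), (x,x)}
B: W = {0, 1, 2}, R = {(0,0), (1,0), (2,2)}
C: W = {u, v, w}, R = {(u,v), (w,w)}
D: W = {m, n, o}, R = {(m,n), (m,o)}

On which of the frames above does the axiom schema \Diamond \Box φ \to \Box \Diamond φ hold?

B

Frame correspondent (Sahlqvist): \forall x \forall y \forall z (Rxy \wedge Rxz \to \exists w (Ryw \wedge Rzw)) — i.e. convergence.
A: fails — Rvv and Rvw but v and w have no common successor.
B: ✓.
C: fails — Ruv and Ruv but v and v have no common successor.
D: fails — Rmo and Rmo but o and o have no common successor.
Valid on: B.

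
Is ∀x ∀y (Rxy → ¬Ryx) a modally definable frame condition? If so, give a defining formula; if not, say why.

Any modally definable frame class is closed under surjective bounded morphisms.
The 3-cycle (worlds 0,1,2 with 0→1→2→0) is asymmetric. Mapping every world to a single reflexive point • is a surjective bounded morphism, and the reflexive point is not asymmetric (R•• but asymmetry requires ¬R••).
So no modal formula (or set of formulas) defines exactly the asymmetric frames.

No — not modally definable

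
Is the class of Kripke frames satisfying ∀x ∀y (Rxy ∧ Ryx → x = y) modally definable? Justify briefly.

No — not modally definable

Any modally definable frame class is closed under surjective bounded morphisms.
The 6-cycle (worlds a,b,c,d,e,f with a→b→c→d→e→f→a) is antisymmetric. Sending even-indexed worlds to s and odd-indexed worlds to t is a surjective bounded morphism onto the two-world frame with s↔t, which is not antisymmetric.
Hence antisymmetry is not modally definable.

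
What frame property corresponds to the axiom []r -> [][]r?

Suppose □r→□□r is valid. Take Rxy, Ryz and set V(r)={w : Rxw}. Then □r at x, so □□r at x, so □r at y, so r at z, i.e. Rxz.

transitivity: forall x forall y forall z (Rxy & Ryz -> Rxz)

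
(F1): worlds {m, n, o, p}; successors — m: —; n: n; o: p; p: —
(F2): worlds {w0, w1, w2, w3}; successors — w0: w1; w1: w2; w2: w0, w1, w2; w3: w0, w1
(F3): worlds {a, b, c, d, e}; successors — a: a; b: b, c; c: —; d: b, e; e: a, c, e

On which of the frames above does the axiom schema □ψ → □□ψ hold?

Frame correspondent (Sahlqvist): ∀x ∀y ∀z (Rxy ∧ Ryz → Rxz) — i.e. transitivity.
(F1): ✓.
(F2): fails — Rw1w2 and Rw2w1 but not Rw1w1.
(F3): fails — Rdb and Rbc but not Rdc.
Valid on: (F1).

(F1)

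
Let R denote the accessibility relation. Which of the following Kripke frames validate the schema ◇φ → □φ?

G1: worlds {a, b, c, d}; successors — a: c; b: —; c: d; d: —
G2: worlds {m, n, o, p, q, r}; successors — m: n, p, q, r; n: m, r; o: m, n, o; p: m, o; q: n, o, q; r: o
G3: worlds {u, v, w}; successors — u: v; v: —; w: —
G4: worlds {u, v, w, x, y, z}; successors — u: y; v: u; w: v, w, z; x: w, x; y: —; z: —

Frame correspondent (Sahlqvist): ∀x ∀y ∀z (Rxy ∧ Rxz → y = z) — i.e. partial functionality.
G1: condition met.
G2: fails — m sees both n and p.
G3: condition met.
G4: fails — w sees both v and w.

G1, G3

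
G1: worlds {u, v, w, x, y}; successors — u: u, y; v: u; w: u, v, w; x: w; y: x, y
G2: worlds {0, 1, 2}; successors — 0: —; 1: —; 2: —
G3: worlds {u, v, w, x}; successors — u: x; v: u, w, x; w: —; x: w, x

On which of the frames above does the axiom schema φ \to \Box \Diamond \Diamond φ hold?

Frame correspondent (Sahlqvist): \forall x \forall z (xRz \to \exists w (x = w \wedge z R^2 w)) — i.e. a generalized confluence (Geach) condition.
G1: fails — uRy but no t with u=t and yR²t.
G2: ✓.
G3: fails — uRx but no t with u=t and xR²t.
Valid on: G2.

G2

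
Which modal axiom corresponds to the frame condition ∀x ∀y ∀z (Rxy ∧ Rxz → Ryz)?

This is the Euclidean property; the standard corresponding axiom is 5: ◇r → □◇r.
Suppose ◇r→□◇r is valid. Take Rxy, Rxz and set V(r)={y}. Then ◇r at x, so □◇r at x, so ◇r at z, so some w with Rzw has r; w=y, i.e. Rzy. By symmetry of the argument, Ryz.

◇r → □◇r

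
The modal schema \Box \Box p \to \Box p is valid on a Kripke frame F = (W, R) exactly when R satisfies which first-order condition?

density: \forall x \forall y (Rxy \to \exists z (Rxz \wedge Rzy))

Suppose □□p→□p is valid. Take Rxy and set V(p)={w : xR²w}. Then □□p at x, so □p at x, so p at y, i.e. ∃z(Rxz∧Rzy).
Conversely, on a frame with density the schema holds at every world under every valuation.
So the correspondent is density.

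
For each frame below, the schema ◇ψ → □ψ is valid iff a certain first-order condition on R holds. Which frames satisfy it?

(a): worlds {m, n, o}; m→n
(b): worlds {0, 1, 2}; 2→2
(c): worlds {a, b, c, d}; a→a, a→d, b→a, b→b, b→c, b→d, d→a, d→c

(a), (b)

Frame correspondent (Sahlqvist): ∀x ∀y ∀z (Rxy ∧ Rxz → y = z) — i.e. partial functionality.
(a): holds.
(b): holds.
(c): fails — a sees both a and d.
Valid on: (a), (b).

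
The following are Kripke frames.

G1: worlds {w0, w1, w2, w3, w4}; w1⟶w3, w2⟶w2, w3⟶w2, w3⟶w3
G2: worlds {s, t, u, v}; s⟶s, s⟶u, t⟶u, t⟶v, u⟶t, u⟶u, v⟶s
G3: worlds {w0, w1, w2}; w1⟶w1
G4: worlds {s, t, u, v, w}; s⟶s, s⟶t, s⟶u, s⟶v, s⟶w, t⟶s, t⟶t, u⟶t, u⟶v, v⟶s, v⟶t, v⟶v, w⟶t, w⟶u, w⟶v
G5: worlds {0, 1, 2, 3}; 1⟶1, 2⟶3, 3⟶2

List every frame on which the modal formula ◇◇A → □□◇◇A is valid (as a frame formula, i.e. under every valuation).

G3, G5

This is the axiom for a generalized confluence (Geach) condition; its first-order frame correspondent is ∀x ∀y ∀z ((xR²y ∧ xR²z) → ∃w (y = w ∧ zR²w)).
G1: fails — w1R²w3, w1R²w2 but no w with w3=w and w2R²w.
G2: fails — sR²s, sR²u but no w with s=w and uR²w.
G3: satisfies the condition.
G4: fails — sR²u, sR²u but no w* with u=w* and uR²w*.
G5: satisfies the condition.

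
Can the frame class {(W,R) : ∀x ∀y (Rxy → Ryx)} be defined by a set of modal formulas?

Yes: it is symmetry, defined by the B schema q → □◇q.
Suppose q→□◇q is valid. Take Rxy and set V(q)={x}. Then q at x, so □◇q at x, so ◇q at y, so some z with Ryz has q; z=x, i.e. Ryx.

Yes, by q → □◇q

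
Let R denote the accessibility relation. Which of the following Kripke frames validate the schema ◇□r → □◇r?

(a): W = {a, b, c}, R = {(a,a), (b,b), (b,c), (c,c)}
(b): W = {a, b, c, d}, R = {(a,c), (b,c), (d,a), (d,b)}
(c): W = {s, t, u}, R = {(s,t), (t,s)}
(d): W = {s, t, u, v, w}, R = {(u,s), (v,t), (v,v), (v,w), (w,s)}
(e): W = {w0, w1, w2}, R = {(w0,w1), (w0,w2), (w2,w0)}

(a), (c)

Frame correspondent (Sahlqvist): ∀x ∀y ∀z (Rxy ∧ Rxz → ∃w (Ryw ∧ Rzw)) — i.e. convergence.
(a): ✓.
(b): fails — Rac and Rac but c and c have no common successor.
(c): ✓.
(d): fails — Rus and Rus but s and s have no common successor.
(e): fails — Rw0w1 and Rw0w1 but w1 and w1 have no common successor.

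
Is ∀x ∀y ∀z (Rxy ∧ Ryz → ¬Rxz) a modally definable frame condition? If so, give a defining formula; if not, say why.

Not definable by any modal formula

If a class were modally definable it would be closed under surjective bounded morphisms (Goldblatt–Thomason).
The 3-cycle (worlds s,t,u with s→t→u→s) is intransitive. Mapping every world to a single reflexive point • is a surjective bounded morphism; the reflexive point is not intransitive (R••∧R•• but R••).
So no modal formula (or set of formulas) defines exactly the intransitive frames.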